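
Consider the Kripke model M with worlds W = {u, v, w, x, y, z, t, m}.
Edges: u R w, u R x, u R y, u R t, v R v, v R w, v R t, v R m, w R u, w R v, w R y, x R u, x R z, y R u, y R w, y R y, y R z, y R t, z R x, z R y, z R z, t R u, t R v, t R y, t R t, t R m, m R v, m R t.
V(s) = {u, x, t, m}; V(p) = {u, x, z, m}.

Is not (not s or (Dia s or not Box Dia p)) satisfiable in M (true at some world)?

Let φ = not (not s or (Dia s or not Box Dia p)). Evaluate φ at each world:
  u (successors {w, x, y, t}): φ is false.
  v (successors {v, w, t, m}): φ is false.
  w (successors {u, v, y}): φ is false.
  x (successors {u, z}): φ is false.
  y (successors {u, w, y, z, t}): φ is false.
  z (successors {x, y, z}): φ is false.
  t (successors {u, v, y, t, m}): φ is false.
  m (successors {v, t}): φ is false.
For instance, at z:
  At z: not s or (Dia s or not Box Dia p) is true, so not (not s or (Dia s or not Box Dia p)) is false.
    At z: not s is true, Dia s or not Box Dia p is true, so not s or (Dia s or not Box Dia p) is true.
      At z: Dia s is true, not Box Dia p is false, so Dia s or not Box Dia p is true.

No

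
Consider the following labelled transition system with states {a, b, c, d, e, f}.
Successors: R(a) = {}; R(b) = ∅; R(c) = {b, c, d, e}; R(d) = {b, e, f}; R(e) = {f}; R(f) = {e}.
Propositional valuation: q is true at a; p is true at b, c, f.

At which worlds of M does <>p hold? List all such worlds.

Let φ = <>p. Evaluate φ at each world:
  a (successors ∅): φ is false.
  b (successors ∅): φ is false.
  c (successors {b, c, d, e}): φ is true.
  d (successors {b, e, f}): φ is true.
  e (successors {f}): φ is true.
  f (successors {e}): φ is false.
For instance, at f:
  At f: <>p requires p at some successor in {e}.
    At e: p is false.
  So <>p is false at f.
Satisfying worlds: {c, d, e}

c, d, e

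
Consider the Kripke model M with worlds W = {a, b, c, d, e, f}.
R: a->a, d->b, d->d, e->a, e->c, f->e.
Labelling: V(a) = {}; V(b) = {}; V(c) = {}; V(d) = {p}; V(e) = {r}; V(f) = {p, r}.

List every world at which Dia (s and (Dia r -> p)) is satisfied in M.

Let φ = Dia (s and (Dia r -> p)). Evaluate φ at each world:
  a (successors {a}): φ is false.
  b (successors ∅): φ is false.
  c (successors ∅): φ is false.
  d (successors {b, d}): φ is false.
  e (successors {a, c}): φ is false.
  f (successors {e}): φ is false.
For instance, at a:
  At a: Dia (s and (Dia r -> p)) requires s and (Dia r -> p) at some successor in {a}.
    At a: s and (Dia r -> p) is false.
  So Dia (s and (Dia r -> p)) is false at a.
Satisfying worlds: none.

none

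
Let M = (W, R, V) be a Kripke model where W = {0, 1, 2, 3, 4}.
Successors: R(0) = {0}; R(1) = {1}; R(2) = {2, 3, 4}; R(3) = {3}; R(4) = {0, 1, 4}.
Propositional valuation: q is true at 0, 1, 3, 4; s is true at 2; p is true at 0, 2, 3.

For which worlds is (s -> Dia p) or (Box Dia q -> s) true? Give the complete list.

Recall that Box ψ holds at a world iff ψ holds at every accessible world, and Dia ψ holds iff ψ holds at some accessible world.
Let φ = (s -> Dia p) or (Box Dia q -> s). Evaluate φ at each world:
  0 (successors {0}): φ is true.
  1 (successors {1}): φ is true.
  2 (successors {2, 3, 4}): φ is true.
  3 (successors {3}): φ is true.
  4 (successors {0, 1, 4}): φ is true.
For instance, at 1:
  At 1: s -> Dia p is true, Box Dia q -> s is false, so (s -> Dia p) or (Box Dia q -> s) is true.
    At 1: s is false, Dia p is false, so s -> Dia p is true.
      At 1: Dia p requires p at some successor in {1}.
        At 1: p is false.
      So Dia p is false at 1.
    At 1: Box Dia q is true, s is false, so Box Dia q -> s is false.
      At 1: Box Dia q requires Dia q at every successor {1}.
        At 1: Dia q is true.
      So Box Dia q is true at 1.
Satisfying worlds: {0, 1, 2, 3, 4}

0, 1, 2, 3, 4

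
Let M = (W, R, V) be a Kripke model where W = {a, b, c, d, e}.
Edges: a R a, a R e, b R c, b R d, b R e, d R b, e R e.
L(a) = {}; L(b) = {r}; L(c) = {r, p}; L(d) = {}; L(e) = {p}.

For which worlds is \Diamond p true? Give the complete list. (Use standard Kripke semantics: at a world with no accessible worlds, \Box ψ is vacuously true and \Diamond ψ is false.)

Let φ = \Diamond p. Evaluate φ at each world:
  a (successors {a, e}): φ is true.
  b (successors {c, d, e}): φ is true.
  c (successors ∅): φ is false.
  d (successors {b}): φ is false.
  e (successors {e}): φ is true.
For instance, at b:
  At b: \Diamond p requires p at some successor in {c, d, e}.
    p holds at c, so \Diamond p is true at b.
Satisfying worlds: {a, b, e}

a, b, e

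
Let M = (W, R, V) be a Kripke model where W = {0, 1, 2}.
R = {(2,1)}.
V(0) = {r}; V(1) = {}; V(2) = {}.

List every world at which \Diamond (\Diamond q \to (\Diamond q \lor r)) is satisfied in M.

Let φ = \Diamond (\Diamond q \to (\Diamond q \lor r)). Evaluate φ at each world:
  0 (successors ∅): φ is false.
  1 (successors ∅): φ is false.
  2 (successors {1}): φ is true.
For instance, at 2:
  At 2: \Diamond (\Diamond q \to (\Diamond q \lor r)) requires \Diamond q \to (\Diamond q \lor r) at some successor in {1}.
    \Diamond q \to (\Diamond q \lor r) holds at 1, so \Diamond (\Diamond q \to (\Diamond q \lor r)) is true at 2.
      At 1: \Diamond q is false, \Diamond q \lor r is false, so \Diamond q \to (\Diamond q \lor r) is true.
Satisfying worlds: {2}

2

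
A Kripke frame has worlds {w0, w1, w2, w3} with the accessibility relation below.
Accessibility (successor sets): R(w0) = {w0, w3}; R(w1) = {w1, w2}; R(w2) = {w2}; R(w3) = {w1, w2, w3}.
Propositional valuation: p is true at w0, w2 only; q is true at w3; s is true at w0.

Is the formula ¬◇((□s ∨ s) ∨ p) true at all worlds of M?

Let φ = ¬◇((□s ∨ s) ∨ p). Evaluate φ at each world:
  w0 (successors {w0, w3}): φ is false.
  w1 (successors {w1, w2}): φ is false.
  w2 (successors {w2}): φ is false.
  w3 (successors {w1, w2, w3}): φ is false.
Detail at w0 (counterexample):
  At w0: ◇((□s ∨ s) ∨ p) is true, so ¬◇((□s ∨ s) ∨ p) is false.
    At w0: ◇((□s ∨ s) ∨ p) requires (□s ∨ s) ∨ p at some successor in {w0, w3}.
      (□s ∨ s) ∨ p holds at w0, so ◇((□s ∨ s) ∨ p) is true at w0.

No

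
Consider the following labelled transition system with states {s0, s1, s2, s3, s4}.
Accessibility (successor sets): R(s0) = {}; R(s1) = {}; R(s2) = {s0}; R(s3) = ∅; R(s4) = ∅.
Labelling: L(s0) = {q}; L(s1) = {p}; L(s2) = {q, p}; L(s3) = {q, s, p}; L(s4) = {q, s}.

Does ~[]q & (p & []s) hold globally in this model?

Recall that []ψ holds at a world iff ψ holds at every accessible world, and <>ψ holds iff ψ holds at some accessible world.
Let φ = ~[]q & (p & []s). Evaluate φ at each world:
  s0 (successors ∅): φ is false.
  s1 (successors ∅): φ is false.
  s2 (successors {s0}): φ is false.
  s3 (successors ∅): φ is false.
  s4 (successors ∅): φ is false.
Detail at s0 (counterexample):
  At s0: ~[]q is false, p & []s is false, so ~[]q & (p & []s) is false.
    At s0: []q is true, so ~[]q is false.
      At s0: no accessible worlds, so []q holds vacuously.
    At s0: p is false, []s is true, so p & []s is false.
      At s0: no accessible worlds, so []s holds vacuously.

No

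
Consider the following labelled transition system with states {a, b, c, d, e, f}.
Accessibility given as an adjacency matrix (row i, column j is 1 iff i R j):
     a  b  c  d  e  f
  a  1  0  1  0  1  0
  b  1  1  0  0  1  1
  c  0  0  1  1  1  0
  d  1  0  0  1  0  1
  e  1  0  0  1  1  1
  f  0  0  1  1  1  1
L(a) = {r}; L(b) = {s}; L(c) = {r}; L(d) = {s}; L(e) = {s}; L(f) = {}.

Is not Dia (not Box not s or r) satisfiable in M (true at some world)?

No

Recall that Box ψ holds at a world iff ψ holds at every accessible world, and Dia ψ holds iff ψ holds at some accessible world.
Let φ = not Dia (not Box not s or r). Evaluate φ at each world:
  a (successors {a, c, e}): φ is false.
  b (successors {a, b, e, f}): φ is false.
  c (successors {c, d, e}): φ is false.
  d (successors {a, d, f}): φ is false.
  e (successors {a, d, e, f}): φ is false.
  f (successors {c, d, e, f}): φ is false.
For instance, at c:
  At c: Dia (not Box not s or r) is true, so not Dia (not Box not s or r) is false.
    At c: Dia (not Box not s or r) requires not Box not s or r at some successor in {c, d, e}.
      not Box not s or r holds at c, so Dia (not Box not s or r) is true at c.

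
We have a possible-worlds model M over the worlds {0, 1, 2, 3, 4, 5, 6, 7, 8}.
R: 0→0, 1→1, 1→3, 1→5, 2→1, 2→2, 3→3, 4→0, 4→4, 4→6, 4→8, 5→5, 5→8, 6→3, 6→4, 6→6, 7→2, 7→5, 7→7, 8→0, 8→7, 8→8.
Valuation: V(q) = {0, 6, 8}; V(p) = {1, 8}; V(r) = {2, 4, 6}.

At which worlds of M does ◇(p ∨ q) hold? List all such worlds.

0, 1, 2, 4, 5, 6, 8

Recall that ◇ψ holds at a world iff ψ holds at some accessible world.
Let φ = ◇(p ∨ q). Evaluate φ at each world:
  0 (successors {0}): φ is true.
  1 (successors {1, 3, 5}): φ is true.
  2 (successors {1, 2}): φ is true.
  3 (successors {3}): φ is false.
  4 (successors {0, 4, 6, 8}): φ is true.
  5 (successors {5, 8}): φ is true.
  6 (successors {3, 4, 6}): φ is true.
  7 (successors {2, 5, 7}): φ is false.
  8 (successors {0, 7, 8}): φ is true.
For instance, at 3:
  At 3: ◇(p ∨ q) requires p ∨ q at some successor in {3}.
    At 3: p ∨ q is false.
  So ◇(p ∨ q) is false at 3.
Satisfying worlds: {0, 1, 2, 4, 5, 6, 8}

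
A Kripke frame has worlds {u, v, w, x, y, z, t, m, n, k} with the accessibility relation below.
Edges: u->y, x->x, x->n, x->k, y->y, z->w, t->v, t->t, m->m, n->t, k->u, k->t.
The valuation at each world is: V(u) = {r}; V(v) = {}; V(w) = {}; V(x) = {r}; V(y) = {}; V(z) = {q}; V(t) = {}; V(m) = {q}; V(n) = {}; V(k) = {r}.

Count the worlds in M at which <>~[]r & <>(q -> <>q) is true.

Let φ = <>~[]r & <>(q -> <>q). Evaluate φ at each world:
  u (successors {y}): φ is true.
  v (successors ∅): φ is false.
  w (successors ∅): φ is false.
  x (successors {x, n, k}): φ is true.
  y (successors {y}): φ is true.
  z (successors {w}): φ is false.
  t (successors {v, t}): φ is true.
  m (successors {m}): φ is true.
  n (successors {t}): φ is true.
  k (successors {u, t}): φ is true.
For instance, at y:
  At y: <>~[]r is true, <>(q -> <>q) is true, so <>~[]r & <>(q -> <>q) is true.
    At y: <>~[]r requires ~[]r at some successor in {y}.
      ~[]r holds at y, so <>~[]r is true at y.
    At y: <>(q -> <>q) requires q -> <>q at some successor in {y}.
      q -> <>q holds at y, so <>(q -> <>q) is true at y.
Satisfying worlds: {u, x, y, t, m, n, k}

7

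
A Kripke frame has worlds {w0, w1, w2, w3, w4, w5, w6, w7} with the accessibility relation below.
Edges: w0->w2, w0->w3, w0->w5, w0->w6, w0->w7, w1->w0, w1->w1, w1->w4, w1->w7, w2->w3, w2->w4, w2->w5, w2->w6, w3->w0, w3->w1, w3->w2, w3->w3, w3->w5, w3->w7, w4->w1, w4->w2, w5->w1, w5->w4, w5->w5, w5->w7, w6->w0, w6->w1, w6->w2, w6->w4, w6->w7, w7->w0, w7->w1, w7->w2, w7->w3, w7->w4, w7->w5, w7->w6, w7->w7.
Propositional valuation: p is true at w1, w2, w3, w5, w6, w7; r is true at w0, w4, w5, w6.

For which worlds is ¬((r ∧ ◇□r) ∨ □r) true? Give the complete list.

Let φ = ¬((r ∧ ◇□r) ∨ □r). Evaluate φ at each world:
  w0 (successors {w2, w3, w5, w6, w7}): φ is true.
  w1 (successors {w0, w1, w4, w7}): φ is true.
  w2 (successors {w3, w4, w5, w6}): φ is true.
  w3 (successors {w0, w1, w2, w3, w5, w7}): φ is true.
  w4 (successors {w1, w2}): φ is true.
  w5 (successors {w1, w4, w5, w7}): φ is true.
  w6 (successors {w0, w1, w2, w4, w7}): φ is true.
  w7 (successors {w0, w1, w2, w3, w4, w5, w6, w7}): φ is true.
For instance, at w2:
  At w2: (r ∧ ◇□r) ∨ □r is false, so ¬((r ∧ ◇□r) ∨ □r) is true.
    At w2: r ∧ ◇□r is false, □r is false, so (r ∧ ◇□r) ∨ □r is false.
      At w2: r is false, ◇□r is false, so r ∧ ◇□r is false.
      At w2: □r requires r at every successor {w3, w4, w5, w6}.
        r fails at w3, so □r is false at w2.
Satisfying worlds: {w0, w1, w2, w3, w4, w5, w6, w7}

w0, w1, w2, w3, w4, w5, w6, w7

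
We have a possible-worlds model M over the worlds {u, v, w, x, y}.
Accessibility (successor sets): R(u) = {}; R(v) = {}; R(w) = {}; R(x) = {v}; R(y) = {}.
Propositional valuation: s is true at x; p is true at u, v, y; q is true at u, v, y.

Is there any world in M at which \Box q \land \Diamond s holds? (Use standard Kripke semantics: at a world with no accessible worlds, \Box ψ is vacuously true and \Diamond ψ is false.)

Let φ = \Box q \land \Diamond s. Evaluate φ at each world:
  u (successors ∅): φ is false.
  v (successors ∅): φ is false.
  w (successors ∅): φ is false.
  x (successors {v}): φ is false.
  y (successors ∅): φ is false.
For instance, at x:
  At x: \Box q is true, \Diamond s is false, so \Box q \land \Diamond s is false.
    At x: \Box q requires q at every successor {v}.
      At v: q is true.
    So \Box q is true at x.
    At x: \Diamond s requires s at some successor in {v}.
      At v: s is false.
    So \Diamond s is false at x.

No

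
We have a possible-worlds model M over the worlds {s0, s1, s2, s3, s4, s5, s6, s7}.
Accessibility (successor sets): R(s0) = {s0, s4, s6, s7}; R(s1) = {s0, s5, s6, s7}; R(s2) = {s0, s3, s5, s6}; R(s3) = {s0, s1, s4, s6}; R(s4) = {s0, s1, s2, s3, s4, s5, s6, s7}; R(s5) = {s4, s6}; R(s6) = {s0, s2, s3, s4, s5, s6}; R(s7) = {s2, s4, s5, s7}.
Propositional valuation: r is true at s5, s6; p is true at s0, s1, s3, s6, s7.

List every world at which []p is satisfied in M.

none

Let φ = []p. Evaluate φ at each world:
  s0 (successors {s0, s4, s6, s7}): φ is false.
  s1 (successors {s0, s5, s6, s7}): φ is false.
  s2 (successors {s0, s3, s5, s6}): φ is false.
  s3 (successors {s0, s1, s4, s6}): φ is false.
  s4 (successors {s0, s1, s2, s3, s4, s5, s6, s7}): φ is false.
  s5 (successors {s4, s6}): φ is false.
  s6 (successors {s0, s2, s3, s4, s5, s6}): φ is false.
  s7 (successors {s2, s4, s5, s7}): φ is false.
For instance, at s3:
  At s3: []p requires p at every successor {s0, s1, s4, s6}.
    p fails at s4, so []p is false at s3.
Satisfying worlds: none.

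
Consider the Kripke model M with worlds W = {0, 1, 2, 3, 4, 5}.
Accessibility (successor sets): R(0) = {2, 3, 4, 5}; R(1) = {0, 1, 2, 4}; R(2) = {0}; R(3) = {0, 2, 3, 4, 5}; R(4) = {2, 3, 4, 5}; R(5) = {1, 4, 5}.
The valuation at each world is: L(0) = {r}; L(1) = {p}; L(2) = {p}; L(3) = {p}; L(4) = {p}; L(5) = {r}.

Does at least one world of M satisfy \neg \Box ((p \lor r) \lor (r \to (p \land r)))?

No

Let φ = \neg \Box ((p \lor r) \lor (r \to (p \land r))). Evaluate φ at each world:
  0 (successors {2, 3, 4, 5}): φ is false.
  1 (successors {0, 1, 2, 4}): φ is false.
  2 (successors {0}): φ is false.
  3 (successors {0, 2, 3, 4, 5}): φ is false.
  4 (successors {2, 3, 4, 5}): φ is false.
  5 (successors {1, 4, 5}): φ is false.
For instance, at 3:
  At 3: \Box ((p \lor r) \lor (r \to (p \land r))) is true, so \neg \Box ((p \lor r) \lor (r \to (p \land r))) is false.
    At 3: \Box ((p \lor r) \lor (r \to (p \land r))) requires (p \lor r) \lor (r \to (p \land r)) at every successor {0, 2, 3, 4, 5}.
      At 0: (p \lor r) \lor (r \to (p \land r)) is true.
      At 2: (p \lor r) \lor (r \to (p \land r)) is true.
      At 3: (p \lor r) \lor (r \to (p \land r)) is true.
      At 4: (p \lor r) \lor (r \to (p \land r)) is true.
      At 5: (p \lor r) \lor (r \to (p \land r)) is true.
    So \Box ((p \lor r) \lor (r \to (p \land r))) is true at 3.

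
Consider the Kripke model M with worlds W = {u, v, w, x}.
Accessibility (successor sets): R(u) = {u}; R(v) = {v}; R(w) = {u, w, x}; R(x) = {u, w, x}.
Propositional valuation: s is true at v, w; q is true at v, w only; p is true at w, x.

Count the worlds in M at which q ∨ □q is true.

Let φ = q ∨ □q. Evaluate φ at each world:
  u (successors {u}): φ is false.
  v (successors {v}): φ is true.
  w (successors {u, w, x}): φ is true.
  x (successors {u, w, x}): φ is false.
For instance, at x:
  At x: q is false, □q is false, so q ∨ □q is false.
    At x: □q requires q at every successor {u, w, x}.
      q fails at u, so □q is false at x.
Satisfying worlds: {v, w}

2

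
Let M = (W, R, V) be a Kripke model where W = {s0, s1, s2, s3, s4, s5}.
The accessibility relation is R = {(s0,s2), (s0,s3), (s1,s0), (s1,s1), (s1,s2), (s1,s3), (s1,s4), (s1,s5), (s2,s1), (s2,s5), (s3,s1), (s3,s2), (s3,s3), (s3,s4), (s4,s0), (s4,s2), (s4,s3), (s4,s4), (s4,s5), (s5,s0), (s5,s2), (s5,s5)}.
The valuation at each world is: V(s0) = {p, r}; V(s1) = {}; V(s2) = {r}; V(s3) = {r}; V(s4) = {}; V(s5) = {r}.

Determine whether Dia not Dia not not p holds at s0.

At s0: Dia not Dia not not p requires not Dia not not p at some successor in {s2, s3}.
  not Dia not not p holds at s2, so Dia not Dia not not p is true at s0.
    At s2: Dia not not p is false, so not Dia not not p is true.
      At s2: Dia not not p requires not not p at some successor in {s1, s5}.
        At s1: not not p is false.
        At s5: not not p is false.
      So Dia not not p is false at s2.

Yes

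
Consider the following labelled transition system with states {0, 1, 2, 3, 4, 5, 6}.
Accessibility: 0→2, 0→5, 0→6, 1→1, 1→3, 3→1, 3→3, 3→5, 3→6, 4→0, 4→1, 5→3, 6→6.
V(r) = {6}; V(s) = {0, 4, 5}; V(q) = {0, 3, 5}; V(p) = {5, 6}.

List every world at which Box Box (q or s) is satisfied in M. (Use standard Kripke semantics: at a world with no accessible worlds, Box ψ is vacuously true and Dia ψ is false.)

2

Let φ = Box Box (q or s). Evaluate φ at each world:
  0 (successors {2, 5, 6}): φ is false.
  1 (successors {1, 3}): φ is false.
  2 (successors ∅): φ is true.
  3 (successors {1, 3, 5, 6}): φ is false.
  4 (successors {0, 1}): φ is false.
  5 (successors {3}): φ is false.
  6 (successors {6}): φ is false.
For instance, at 0:
  At 0: Box Box (q or s) requires Box (q or s) at every successor {2, 5, 6}.
    Box (q or s) fails at 6, so Box Box (q or s) is false at 0.
      At 6: Box (q or s) requires q or s at every successor {6}.
        q or s fails at 6, so Box (q or s) is false at 6.
Satisfying worlds: {2}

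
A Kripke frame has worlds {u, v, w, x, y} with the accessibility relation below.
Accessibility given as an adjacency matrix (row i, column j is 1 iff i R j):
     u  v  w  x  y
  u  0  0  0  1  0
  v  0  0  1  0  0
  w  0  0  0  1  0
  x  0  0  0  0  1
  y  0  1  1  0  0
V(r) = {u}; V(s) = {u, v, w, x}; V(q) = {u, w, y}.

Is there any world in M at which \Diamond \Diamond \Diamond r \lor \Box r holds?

Let φ = \Diamond \Diamond \Diamond r \lor \Box r. Evaluate φ at each world:
  u (successors {x}): φ is false.
  v (successors {w}): φ is false.
  w (successors {x}): φ is false.
  x (successors {y}): φ is false.
  y (successors {v, w}): φ is false.
For instance, at y:
  At y: \Diamond \Diamond \Diamond r is false, \Box r is false, so \Diamond \Diamond \Diamond r \lor \Box r is false.
    At y: \Diamond \Diamond \Diamond r requires \Diamond \Diamond r at some successor in {v, w}.
      At v: \Diamond \Diamond r is false.
      At w: \Diamond \Diamond r is false.
    So \Diamond \Diamond \Diamond r is false at y.
    At y: \Box r requires r at every successor {v, w}.
      r fails at v, so \Box r is false at y.

No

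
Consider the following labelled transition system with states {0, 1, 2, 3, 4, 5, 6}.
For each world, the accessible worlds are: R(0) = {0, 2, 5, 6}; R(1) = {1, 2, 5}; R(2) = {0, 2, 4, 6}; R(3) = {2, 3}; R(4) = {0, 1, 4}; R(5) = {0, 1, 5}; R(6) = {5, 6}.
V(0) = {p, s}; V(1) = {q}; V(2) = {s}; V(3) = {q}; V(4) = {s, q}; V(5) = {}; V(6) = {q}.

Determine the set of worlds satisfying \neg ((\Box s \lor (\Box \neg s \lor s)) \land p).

Let φ = \neg ((\Box s \lor (\Box \neg s \lor s)) \land p). Evaluate φ at each world:
  0 (successors {0, 2, 5, 6}): φ is false.
  1 (successors {1, 2, 5}): φ is true.
  2 (successors {0, 2, 4, 6}): φ is true.
  3 (successors {2, 3}): φ is true.
  4 (successors {0, 1, 4}): φ is true.
  5 (successors {0, 1, 5}): φ is true.
  6 (successors {5, 6}): φ is true.
For instance, at 2:
  At 2: (\Box s \lor (\Box \neg s \lor s)) \land p is false, so \neg ((\Box s \lor (\Box \neg s \lor s)) \land p) is true.
    At 2: \Box s \lor (\Box \neg s \lor s) is true, p is false, so (\Box s \lor (\Box \neg s \lor s)) \land p is false.
      At 2: \Box s is false, \Box \neg s \lor s is true, so \Box s \lor (\Box \neg s \lor s) is true.
Satisfying worlds: {1, 2, 3, 4, 5, 6}

1, 2, 3, 4, 5, 6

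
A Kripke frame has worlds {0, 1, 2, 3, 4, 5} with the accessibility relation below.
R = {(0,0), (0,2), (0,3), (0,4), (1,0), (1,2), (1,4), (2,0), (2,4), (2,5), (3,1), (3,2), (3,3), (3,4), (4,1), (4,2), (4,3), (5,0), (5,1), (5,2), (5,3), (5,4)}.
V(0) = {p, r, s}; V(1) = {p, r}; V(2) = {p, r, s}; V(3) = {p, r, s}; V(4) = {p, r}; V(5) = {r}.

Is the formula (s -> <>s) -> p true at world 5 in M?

Recall that <>ψ holds at a world iff ψ holds at some accessible world.
At 5: s -> <>s is true, p is false, so (s -> <>s) -> p is false.
  At 5: s is false, <>s is true, so s -> <>s is true.
    At 5: <>s requires s at some successor in {0, 1, 2, 3, 4}.
      s holds at 0, so <>s is true at 5.

No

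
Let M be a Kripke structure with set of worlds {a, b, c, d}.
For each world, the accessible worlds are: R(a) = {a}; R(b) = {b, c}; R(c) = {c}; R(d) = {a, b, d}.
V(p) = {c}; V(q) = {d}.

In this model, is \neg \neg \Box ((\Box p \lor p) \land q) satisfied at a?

No

At a: \neg \Box ((\Box p \lor p) \land q) is true, so \neg \neg \Box ((\Box p \lor p) \land q) is false.
  At a: \Box ((\Box p \lor p) \land q) is false, so \neg \Box ((\Box p \lor p) \land q) is true.
    At a: \Box ((\Box p \lor p) \land q) requires (\Box p \lor p) \land q at every successor {a}.
      (\Box p \lor p) \land q fails at a, so \Box ((\Box p \lor p) \land q) is false at a.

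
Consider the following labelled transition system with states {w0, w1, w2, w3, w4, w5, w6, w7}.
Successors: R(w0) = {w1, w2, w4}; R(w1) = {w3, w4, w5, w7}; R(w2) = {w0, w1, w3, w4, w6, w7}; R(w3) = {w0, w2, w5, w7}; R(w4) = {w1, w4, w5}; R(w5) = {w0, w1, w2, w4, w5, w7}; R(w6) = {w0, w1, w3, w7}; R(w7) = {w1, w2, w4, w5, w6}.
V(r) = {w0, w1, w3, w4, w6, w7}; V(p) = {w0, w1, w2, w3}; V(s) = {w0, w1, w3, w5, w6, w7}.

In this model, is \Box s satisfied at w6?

Recall that \Box ψ holds at a world iff ψ holds at every accessible world, and \Diamond ψ holds iff ψ holds at some accessible world.
At w6: \Box s requires s at every successor {w0, w1, w3, w7}.
  At w0: s is true.
  At w1: s is true.
  At w3: s is true.
  At w7: s is true.
So \Box s is true at w6.

Yes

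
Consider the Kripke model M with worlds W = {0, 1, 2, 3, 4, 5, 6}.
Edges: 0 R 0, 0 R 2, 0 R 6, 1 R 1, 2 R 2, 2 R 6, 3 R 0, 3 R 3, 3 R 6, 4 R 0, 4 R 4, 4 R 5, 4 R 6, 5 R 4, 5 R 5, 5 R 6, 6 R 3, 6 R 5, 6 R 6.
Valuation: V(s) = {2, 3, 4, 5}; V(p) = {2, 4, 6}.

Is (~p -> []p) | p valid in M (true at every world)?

Let φ = (~p -> []p) | p. Evaluate φ at each world:
  0 (successors {0, 2, 6}): φ is false.
  1 (successors {1}): φ is false.
  2 (successors {2, 6}): φ is true.
  3 (successors {0, 3, 6}): φ is false.
  4 (successors {0, 4, 5, 6}): φ is true.
  5 (successors {4, 5, 6}): φ is false.
  6 (successors {3, 5, 6}): φ is true.
Detail at 0 (counterexample):
  At 0: ~p -> []p is false, p is false, so (~p -> []p) | p is false.
    At 0: ~p is true, []p is false, so ~p -> []p is false.
      At 0: []p requires p at every successor {0, 2, 6}.
        p fails at 0, so []p is false at 0.

No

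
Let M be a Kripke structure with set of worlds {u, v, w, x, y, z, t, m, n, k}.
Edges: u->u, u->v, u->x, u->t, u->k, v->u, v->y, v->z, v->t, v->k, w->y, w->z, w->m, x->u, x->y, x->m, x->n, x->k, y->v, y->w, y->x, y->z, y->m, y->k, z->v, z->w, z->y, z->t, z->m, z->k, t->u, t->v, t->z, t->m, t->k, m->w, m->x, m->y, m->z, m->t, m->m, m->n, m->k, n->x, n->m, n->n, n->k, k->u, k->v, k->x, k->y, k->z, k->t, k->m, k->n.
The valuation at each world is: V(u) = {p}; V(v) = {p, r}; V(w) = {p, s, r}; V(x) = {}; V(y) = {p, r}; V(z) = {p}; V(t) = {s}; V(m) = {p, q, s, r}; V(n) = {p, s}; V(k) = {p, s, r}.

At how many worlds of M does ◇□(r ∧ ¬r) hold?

Recall that □ψ holds at a world iff ψ holds at every accessible world, and ◇ψ holds iff ψ holds at some accessible world.
Let φ = ◇□(r ∧ ¬r). Evaluate φ at each world:
  u (successors {u, v, x, t, k}): φ is false.
  v (successors {u, y, z, t, k}): φ is false.
  w (successors {y, z, m}): φ is false.
  x (successors {u, y, m, n, k}): φ is false.
  y (successors {v, w, x, z, m, k}): φ is false.
  z (successors {v, w, y, t, m, k}): φ is false.
  t (successors {u, v, z, m, k}): φ is false.
  m (successors {w, x, y, z, t, m, n, k}): φ is false.
  n (successors {x, m, n, k}): φ is false.
  k (successors {u, v, x, y, z, t, m, n}): φ is false.
For instance, at t:
  At t: ◇□(r ∧ ¬r) requires □(r ∧ ¬r) at some successor in {u, v, z, m, k}.
    At u: □(r ∧ ¬r) is false.
    At v: □(r ∧ ¬r) is false.
    At z: □(r ∧ ¬r) is false.
    At m: □(r ∧ ¬r) is false.
    At k: □(r ∧ ¬r) is false.
  So ◇□(r ∧ ¬r) is false at t.
Satisfying worlds: none.

0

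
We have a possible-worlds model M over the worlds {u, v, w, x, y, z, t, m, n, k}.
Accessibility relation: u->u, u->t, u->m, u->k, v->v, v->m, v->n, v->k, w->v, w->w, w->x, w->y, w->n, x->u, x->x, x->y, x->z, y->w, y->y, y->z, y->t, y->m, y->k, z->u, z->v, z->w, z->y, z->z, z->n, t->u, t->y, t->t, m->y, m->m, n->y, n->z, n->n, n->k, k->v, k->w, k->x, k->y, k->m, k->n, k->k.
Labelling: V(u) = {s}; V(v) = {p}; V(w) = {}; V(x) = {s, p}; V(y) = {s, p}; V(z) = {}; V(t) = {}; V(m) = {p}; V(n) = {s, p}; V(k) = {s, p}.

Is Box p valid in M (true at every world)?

Recall that Box ψ holds at a world iff ψ holds at every accessible world, and Dia ψ holds iff ψ holds at some accessible world.
Let φ = Box p. Evaluate φ at each world:
  u (successors {u, t, m, k}): φ is false.
  v (successors {v, m, n, k}): φ is true.
  w (successors {v, w, x, y, n}): φ is false.
  x (successors {u, x, y, z}): φ is false.
  y (successors {w, y, z, t, m, k}): φ is false.
  z (successors {u, v, w, y, z, n}): φ is false.
  t (successors {u, y, t}): φ is false.
  m (successors {y, m}): φ is true.
  n (successors {y, z, n, k}): φ is false.
  k (successors {v, w, x, y, m, n, k}): φ is false.
Detail at u (counterexample):
  At u: Box p requires p at every successor {u, t, m, k}.
    p fails at u, so Box p is false at u.

No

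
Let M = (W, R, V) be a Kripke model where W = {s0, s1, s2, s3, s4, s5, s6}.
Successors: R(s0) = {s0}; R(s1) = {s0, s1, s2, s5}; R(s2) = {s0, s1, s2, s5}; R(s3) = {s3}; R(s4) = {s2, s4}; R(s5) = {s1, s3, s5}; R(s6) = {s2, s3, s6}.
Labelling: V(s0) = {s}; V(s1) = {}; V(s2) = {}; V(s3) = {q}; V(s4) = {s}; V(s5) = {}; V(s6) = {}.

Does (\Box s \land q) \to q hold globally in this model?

Yes

Recall that \Box ψ holds at a world iff ψ holds at every accessible world, and \Diamond ψ holds iff ψ holds at some accessible world.
Let φ = (\Box s \land q) \to q. Evaluate φ at each world:
  s0 (successors {s0}): φ is true.
  s1 (successors {s0, s1, s2, s5}): φ is true.
  s2 (successors {s0, s1, s2, s5}): φ is true.
  s3 (successors {s3}): φ is true.
  s4 (successors {s2, s4}): φ is true.
  s5 (successors {s1, s3, s5}): φ is true.
  s6 (successors {s2, s3, s6}): φ is true.
For instance, at s6:
  At s6: \Box s \land q is false, q is false, so (\Box s \land q) \to q is true.
    At s6: \Box s is false, q is false, so \Box s \land q is false.
      At s6: \Box s requires s at every successor {s2, s3, s6}.
        s fails at s2, so \Box s is false at s6.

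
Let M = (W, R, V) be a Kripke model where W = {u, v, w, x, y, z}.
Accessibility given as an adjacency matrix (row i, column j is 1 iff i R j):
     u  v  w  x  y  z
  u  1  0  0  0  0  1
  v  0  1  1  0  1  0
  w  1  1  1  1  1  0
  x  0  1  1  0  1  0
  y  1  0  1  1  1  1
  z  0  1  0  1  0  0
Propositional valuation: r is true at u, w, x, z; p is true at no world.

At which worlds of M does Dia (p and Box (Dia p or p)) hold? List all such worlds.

Let φ = Dia (p and Box (Dia p or p)). Evaluate φ at each world:
  u (successors {u, z}): φ is false.
  v (successors {v, w, y}): φ is false.
  w (successors {u, v, w, x, y}): φ is false.
  x (successors {v, w, y}): φ is false.
  y (successors {u, w, x, y, z}): φ is false.
  z (successors {v, x}): φ is false.
For instance, at z:
  At z: Dia (p and Box (Dia p or p)) requires p and Box (Dia p or p) at some successor in {v, x}.
    At v: p and Box (Dia p or p) is false.
    At x: p and Box (Dia p or p) is false.
  So Dia (p and Box (Dia p or p)) is false at z.
Satisfying worlds: none.

none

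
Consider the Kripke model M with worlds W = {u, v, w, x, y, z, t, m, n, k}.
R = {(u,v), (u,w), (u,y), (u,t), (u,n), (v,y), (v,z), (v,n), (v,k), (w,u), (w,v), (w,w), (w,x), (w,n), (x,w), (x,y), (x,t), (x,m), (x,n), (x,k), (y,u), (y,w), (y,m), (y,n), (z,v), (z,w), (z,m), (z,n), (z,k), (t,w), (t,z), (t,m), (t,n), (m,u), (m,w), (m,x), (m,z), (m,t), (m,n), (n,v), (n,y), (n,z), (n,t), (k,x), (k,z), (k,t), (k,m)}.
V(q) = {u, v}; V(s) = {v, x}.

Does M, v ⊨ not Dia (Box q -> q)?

No

Recall that Box ψ holds at a world iff ψ holds at every accessible world, and Dia ψ holds iff ψ holds at some accessible world.
At v: Dia (Box q -> q) is true, so not Dia (Box q -> q) is false.
  At v: Dia (Box q -> q) requires Box q -> q at some successor in {y, z, n, k}.
    Box q -> q holds at y, so Dia (Box q -> q) is true at v.
      At y: Box q is false, q is false, so Box q -> q is true.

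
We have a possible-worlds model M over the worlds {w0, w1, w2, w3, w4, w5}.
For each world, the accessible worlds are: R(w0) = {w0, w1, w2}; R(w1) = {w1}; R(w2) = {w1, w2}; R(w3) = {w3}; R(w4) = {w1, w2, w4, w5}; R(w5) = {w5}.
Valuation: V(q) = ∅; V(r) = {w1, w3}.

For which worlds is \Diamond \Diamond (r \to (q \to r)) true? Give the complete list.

w0, w1, w2, w3, w4, w5

Let φ = \Diamond \Diamond (r \to (q \to r)). Evaluate φ at each world:
  w0 (successors {w0, w1, w2}): φ is true.
  w1 (successors {w1}): φ is true.
  w2 (successors {w1, w2}): φ is true.
  w3 (successors {w3}): φ is true.
  w4 (successors {w1, w2, w4, w5}): φ is true.
  w5 (successors {w5}): φ is true.
For instance, at w0:
  At w0: \Diamond \Diamond (r \to (q \to r)) requires \Diamond (r \to (q \to r)) at some successor in {w0, w1, w2}.
    \Diamond (r \to (q \to r)) holds at w0, so \Diamond \Diamond (r \to (q \to r)) is true at w0.
      At w0: \Diamond (r \to (q \to r)) requires r \to (q \to r) at some successor in {w0, w1, w2}.
        r \to (q \to r) holds at w0, so \Diamond (r \to (q \to r)) is true at w0.
Satisfying worlds: {w0, w1, w2, w3, w4, w5}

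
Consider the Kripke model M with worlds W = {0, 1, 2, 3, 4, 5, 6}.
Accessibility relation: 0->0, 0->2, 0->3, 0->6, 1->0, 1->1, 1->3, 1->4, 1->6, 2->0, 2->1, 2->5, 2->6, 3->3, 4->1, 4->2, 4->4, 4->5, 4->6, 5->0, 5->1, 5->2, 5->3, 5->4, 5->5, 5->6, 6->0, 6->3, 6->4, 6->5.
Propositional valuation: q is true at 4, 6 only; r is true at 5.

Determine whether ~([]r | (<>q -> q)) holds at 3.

At 3: []r | (<>q -> q) is true, so ~([]r | (<>q -> q)) is false.
  At 3: []r is false, <>q -> q is true, so []r | (<>q -> q) is true.
    At 3: []r requires r at every successor {3}.
      r fails at 3, so []r is false at 3.
    At 3: <>q is false, q is false, so <>q -> q is true.
      At 3: <>q requires q at some successor in {3}.
        At 3: q is false.
      So <>q is false at 3.

No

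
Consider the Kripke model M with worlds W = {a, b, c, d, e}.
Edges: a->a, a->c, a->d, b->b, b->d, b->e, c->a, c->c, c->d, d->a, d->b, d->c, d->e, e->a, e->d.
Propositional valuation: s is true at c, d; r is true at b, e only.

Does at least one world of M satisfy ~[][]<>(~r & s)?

Let φ = ~[][]<>(~r & s). Evaluate φ at each world:
  a (successors {a, c, d}): φ is false.
  b (successors {b, d, e}): φ is false.
  c (successors {a, c, d}): φ is false.
  d (successors {a, b, c, e}): φ is false.
  e (successors {a, d}): φ is false.
For instance, at c:
  At c: [][]<>(~r & s) is true, so ~[][]<>(~r & s) is false.
    At c: [][]<>(~r & s) requires []<>(~r & s) at every successor {a, c, d}.
      At a: []<>(~r & s) is true.
      At c: []<>(~r & s) is true.
      At d: []<>(~r & s) is true.
    So [][]<>(~r & s) is true at c.

No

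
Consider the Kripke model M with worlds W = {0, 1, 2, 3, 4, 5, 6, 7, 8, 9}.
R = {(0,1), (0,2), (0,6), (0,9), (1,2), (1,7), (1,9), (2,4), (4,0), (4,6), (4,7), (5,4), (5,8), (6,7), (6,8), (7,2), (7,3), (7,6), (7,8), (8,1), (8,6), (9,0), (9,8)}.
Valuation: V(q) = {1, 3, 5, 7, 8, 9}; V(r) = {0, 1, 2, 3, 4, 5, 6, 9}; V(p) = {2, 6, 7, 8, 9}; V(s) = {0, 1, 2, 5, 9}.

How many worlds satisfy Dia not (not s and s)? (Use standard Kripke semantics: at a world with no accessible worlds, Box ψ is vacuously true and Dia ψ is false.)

9

Let φ = Dia not (not s and s). Evaluate φ at each world:
  0 (successors {1, 2, 6, 9}): φ is true.
  1 (successors {2, 7, 9}): φ is true.
  2 (successors {4}): φ is true.
  3 (successors ∅): φ is false.
  4 (successors {0, 6, 7}): φ is true.
  5 (successors {4, 8}): φ is true.
  6 (successors {7, 8}): φ is true.
  7 (successors {2, 3, 6, 8}): φ is true.
  8 (successors {1, 6}): φ is true.
  9 (successors {0, 8}): φ is true.
For instance, at 5:
  At 5: Dia not (not s and s) requires not (not s and s) at some successor in {4, 8}.
    not (not s and s) holds at 4, so Dia not (not s and s) is true at 5.
Satisfying worlds: {0, 1, 2, 4, 5, 6, 7, 8, 9}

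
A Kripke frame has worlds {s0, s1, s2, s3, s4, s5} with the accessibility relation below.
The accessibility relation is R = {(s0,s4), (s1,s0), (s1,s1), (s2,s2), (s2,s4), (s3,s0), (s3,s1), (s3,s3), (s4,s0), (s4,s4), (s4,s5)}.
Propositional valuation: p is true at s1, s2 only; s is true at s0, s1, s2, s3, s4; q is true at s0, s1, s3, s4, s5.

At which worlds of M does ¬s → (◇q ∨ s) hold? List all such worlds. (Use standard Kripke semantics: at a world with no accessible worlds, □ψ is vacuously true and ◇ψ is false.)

Let φ = ¬s → (◇q ∨ s). Evaluate φ at each world:
  s0 (successors {s4}): φ is true.
  s1 (successors {s0, s1}): φ is true.
  s2 (successors {s2, s4}): φ is true.
  s3 (successors {s0, s1, s3}): φ is true.
  s4 (successors {s0, s4, s5}): φ is true.
  s5 (successors ∅): φ is false.
For instance, at s4:
  At s4: ¬s is false, ◇q ∨ s is true, so ¬s → (◇q ∨ s) is true.
    At s4: ◇q is true, s is true, so ◇q ∨ s is true.
      At s4: ◇q requires q at some successor in {s0, s4, s5}.
        q holds at s0, so ◇q is true at s4.
Satisfying worlds: {s0, s1, s2, s3, s4}

s0, s1, s2, s3, s4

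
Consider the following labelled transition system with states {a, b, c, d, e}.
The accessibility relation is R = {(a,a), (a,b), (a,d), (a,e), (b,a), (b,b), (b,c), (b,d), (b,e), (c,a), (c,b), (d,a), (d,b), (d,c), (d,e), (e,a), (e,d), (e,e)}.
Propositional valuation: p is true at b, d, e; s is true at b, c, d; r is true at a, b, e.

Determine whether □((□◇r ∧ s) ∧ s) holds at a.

Recall that □ψ holds at a world iff ψ holds at every accessible world, and ◇ψ holds iff ψ holds at some accessible world.
At a: □((□◇r ∧ s) ∧ s) requires (□◇r ∧ s) ∧ s at every successor {a, b, d, e}.
  (□◇r ∧ s) ∧ s fails at a, so □((□◇r ∧ s) ∧ s) is false at a.
    At a: □◇r ∧ s is false, s is false, so (□◇r ∧ s) ∧ s is false.
      At a: □◇r is true, s is false, so □◇r ∧ s is false.

No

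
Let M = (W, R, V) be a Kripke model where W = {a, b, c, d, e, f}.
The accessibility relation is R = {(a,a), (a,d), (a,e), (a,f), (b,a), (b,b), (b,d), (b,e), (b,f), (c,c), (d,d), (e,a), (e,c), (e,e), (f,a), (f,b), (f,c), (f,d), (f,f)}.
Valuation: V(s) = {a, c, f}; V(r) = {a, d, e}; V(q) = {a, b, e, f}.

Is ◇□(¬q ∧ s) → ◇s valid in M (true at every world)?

Yes

Let φ = ◇□(¬q ∧ s) → ◇s. Evaluate φ at each world:
  a (successors {a, d, e, f}): φ is true.
  b (successors {a, b, d, e, f}): φ is true.
  c (successors {c}): φ is true.
  d (successors {d}): φ is true.
  e (successors {a, c, e}): φ is true.
  f (successors {a, b, c, d, f}): φ is true.
For instance, at a:
  At a: ◇□(¬q ∧ s) is false, ◇s is true, so ◇□(¬q ∧ s) → ◇s is true.
    At a: ◇□(¬q ∧ s) requires □(¬q ∧ s) at some successor in {a, d, e, f}.
      At a: □(¬q ∧ s) is false.
      At d: □(¬q ∧ s) is false.
      At e: □(¬q ∧ s) is false.
      At f: □(¬q ∧ s) is false.
    So ◇□(¬q ∧ s) is false at a.
    At a: ◇s requires s at some successor in {a, d, e, f}.
      s holds at a, so ◇s is true at a.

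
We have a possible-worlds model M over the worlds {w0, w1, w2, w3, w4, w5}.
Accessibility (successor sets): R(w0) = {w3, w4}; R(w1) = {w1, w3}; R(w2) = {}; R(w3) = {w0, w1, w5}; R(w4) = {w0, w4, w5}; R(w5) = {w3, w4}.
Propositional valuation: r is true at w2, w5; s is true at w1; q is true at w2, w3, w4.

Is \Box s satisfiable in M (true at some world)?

Let φ = \Box s. Evaluate φ at each world:
  w0 (successors {w3, w4}): φ is false.
  w1 (successors {w1, w3}): φ is false.
  w2 (successors ∅): φ is true.
  w3 (successors {w0, w1, w5}): φ is false.
  w4 (successors {w0, w4, w5}): φ is false.
  w5 (successors {w3, w4}): φ is false.
Detail at w2 (witness):
  At w2: no accessible worlds, so \Box s holds vacuously.

Yes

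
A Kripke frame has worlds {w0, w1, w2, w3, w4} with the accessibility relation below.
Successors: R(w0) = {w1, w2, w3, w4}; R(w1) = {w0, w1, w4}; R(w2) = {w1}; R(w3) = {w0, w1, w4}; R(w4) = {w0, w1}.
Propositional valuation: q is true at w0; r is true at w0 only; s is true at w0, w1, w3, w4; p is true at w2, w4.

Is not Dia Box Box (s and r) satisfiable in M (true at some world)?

Recall that Box ψ holds at a world iff ψ holds at every accessible world, and Dia ψ holds iff ψ holds at some accessible world.
Let φ = not Dia Box Box (s and r). Evaluate φ at each world:
  w0 (successors {w1, w2, w3, w4}): φ is true.
  w1 (successors {w0, w1, w4}): φ is true.
  w2 (successors {w1}): φ is true.
  w3 (successors {w0, w1, w4}): φ is true.
  w4 (successors {w0, w1}): φ is true.
Detail at w0 (witness):
  At w0: Dia Box Box (s and r) is false, so not Dia Box Box (s and r) is true.
    At w0: Dia Box Box (s and r) requires Box Box (s and r) at some successor in {w1, w2, w3, w4}.
      At w1: Box Box (s and r) is false.
      At w2: Box Box (s and r) is false.
      At w3: Box Box (s and r) is false.
      At w4: Box Box (s and r) is false.
    So Dia Box Box (s and r) is false at w0.

Yes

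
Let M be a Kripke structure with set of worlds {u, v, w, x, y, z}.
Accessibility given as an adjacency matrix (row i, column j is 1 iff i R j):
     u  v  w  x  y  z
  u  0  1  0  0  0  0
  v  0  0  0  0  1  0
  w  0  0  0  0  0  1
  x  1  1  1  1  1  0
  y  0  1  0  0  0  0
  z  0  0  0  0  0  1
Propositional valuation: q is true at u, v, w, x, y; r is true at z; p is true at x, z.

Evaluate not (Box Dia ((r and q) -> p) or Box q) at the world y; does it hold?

At y: Box Dia ((r and q) -> p) or Box q is true, so not (Box Dia ((r and q) -> p) or Box q) is false.
  At y: Box Dia ((r and q) -> p) is true, Box q is true, so Box Dia ((r and q) -> p) or Box q is true.
    At y: Box Dia ((r and q) -> p) requires Dia ((r and q) -> p) at every successor {v}.
      At v: Dia ((r and q) -> p) is true.
    So Box Dia ((r and q) -> p) is true at y.
    At y: Box q requires q at every successor {v}.
      At v: q is true.
    So Box q is true at y.

No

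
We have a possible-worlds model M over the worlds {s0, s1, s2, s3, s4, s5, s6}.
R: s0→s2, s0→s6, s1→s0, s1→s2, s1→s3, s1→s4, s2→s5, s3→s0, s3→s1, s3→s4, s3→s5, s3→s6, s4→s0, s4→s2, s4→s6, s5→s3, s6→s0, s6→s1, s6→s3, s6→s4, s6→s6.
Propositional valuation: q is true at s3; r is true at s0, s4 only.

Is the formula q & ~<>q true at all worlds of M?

Let φ = q & ~<>q. Evaluate φ at each world:
  s0 (successors {s2, s6}): φ is false.
  s1 (successors {s0, s2, s3, s4}): φ is false.
  s2 (successors {s5}): φ is false.
  s3 (successors {s0, s1, s4, s5, s6}): φ is true.
  s4 (successors {s0, s2, s6}): φ is false.
  s5 (successors {s3}): φ is false.
  s6 (successors {s0, s1, s3, s4, s6}): φ is false.
Detail at s0 (counterexample):
  At s0: q is false, ~<>q is true, so q & ~<>q is false.
    At s0: <>q is false, so ~<>q is true.
      At s0: <>q requires q at some successor in {s2, s6}.
        At s2: q is false.
        At s6: q is false.
      So <>q is false at s0.

No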